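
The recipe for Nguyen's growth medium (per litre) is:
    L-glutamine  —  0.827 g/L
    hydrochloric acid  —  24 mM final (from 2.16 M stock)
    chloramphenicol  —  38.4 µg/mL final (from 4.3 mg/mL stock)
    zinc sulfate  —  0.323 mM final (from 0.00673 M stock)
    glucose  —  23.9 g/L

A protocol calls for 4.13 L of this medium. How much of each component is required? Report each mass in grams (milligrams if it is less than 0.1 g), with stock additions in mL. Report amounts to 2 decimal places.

L-glutamine 3.42 g; hydrochloric acid 45.89 mL; chloramphenicol 36.88 mL; zinc sulfate 198.22 mL; glucose 98.71 g

Scale factor relative to 1 L: 4.13.
L-glutamine: 0.827 g/L × 4.13 L = 3.42 g
hydrochloric acid: dilute stock: 24 mM × 4130 mL ÷ 2160 mM = 45.89 mL
chloramphenicol: V = C2·V2/C1 = 38.4 µg/mL × 4130 mL ÷ 4300 µg/mL = 36.88 mL
zinc sulfate: C1V1 = C2V2 → 0.323 mM × 4130 mL ÷ 6.73 mM = 198.22 mL
glucose: 23.9 g/L × 4.13 L = 98.71 g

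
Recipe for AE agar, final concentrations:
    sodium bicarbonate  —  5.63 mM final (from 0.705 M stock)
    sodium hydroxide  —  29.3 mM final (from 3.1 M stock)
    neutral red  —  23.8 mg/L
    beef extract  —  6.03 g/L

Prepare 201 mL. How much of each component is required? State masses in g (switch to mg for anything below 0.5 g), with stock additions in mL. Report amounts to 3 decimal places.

Target volume = 201 mL = 0.201 L.
sodium bicarbonate: V = C2·V2/C1 = 5.63 mM × 201 mL ÷ 705 mM = 1.605 mL
sodium hydroxide: C1V1 = C2V2 → 29.3 mM × 201 mL ÷ 3100 mM = 1.900 mL
neutral red: 23.8 mg/L × 0.201 L = 4.784 mg
beef extract: 6.03 g/L × 0.201 L = 1.212 g

sodium bicarbonate 1.605 mL; sodium hydroxide 1.900 mL; neutral red 4.784 mg; beef extract 1.212 g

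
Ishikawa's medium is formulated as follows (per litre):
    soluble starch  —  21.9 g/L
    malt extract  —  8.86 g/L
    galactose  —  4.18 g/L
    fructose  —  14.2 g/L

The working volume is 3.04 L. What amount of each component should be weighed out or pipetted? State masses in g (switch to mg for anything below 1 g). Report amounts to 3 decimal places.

Working volume: 3.04 L.
soluble starch: 21.9 g/L × 3.04 L = 66.576 g
malt extract: 8.86 g/L × 3.04 L = 26.934 g
galactose: 4.18 g/L × 3.04 L = 12.707 g
fructose: 14.2 g/L × 3.04 L = 43.168 g

soluble starch 66.576 g; malt extract 26.934 g; galactose 12.707 g; fructose 43.168 g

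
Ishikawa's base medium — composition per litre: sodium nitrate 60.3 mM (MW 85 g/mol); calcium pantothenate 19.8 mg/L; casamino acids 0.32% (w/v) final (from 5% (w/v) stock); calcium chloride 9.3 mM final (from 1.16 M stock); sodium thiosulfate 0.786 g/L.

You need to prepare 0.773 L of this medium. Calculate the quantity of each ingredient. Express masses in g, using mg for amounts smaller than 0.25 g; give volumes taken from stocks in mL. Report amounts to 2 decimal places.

Scale factor relative to 1 L: 0.773.
sodium nitrate: 60.3 mmol/L × 85 g/mol × 0.773 L ÷ 1000 = 3.96 g
calcium pantothenate: 19.8 mg/L × 0.773 L = 15.31 mg
casamino acids: dilute stock: 0.32% ÷ 5% × 773 mL = 49.47 mL
calcium chloride: dilute stock: 9.3 mM × 773 mL ÷ 1160 mM = 6.20 mL
sodium thiosulfate: 0.786 g/L × 0.773 L = 0.61 g

sodium nitrate 3.96 g; calcium pantothenate 15.31 mg; casamino acids 49.47 mL; calcium chloride 6.20 mL; sodium thiosulfate 0.61 g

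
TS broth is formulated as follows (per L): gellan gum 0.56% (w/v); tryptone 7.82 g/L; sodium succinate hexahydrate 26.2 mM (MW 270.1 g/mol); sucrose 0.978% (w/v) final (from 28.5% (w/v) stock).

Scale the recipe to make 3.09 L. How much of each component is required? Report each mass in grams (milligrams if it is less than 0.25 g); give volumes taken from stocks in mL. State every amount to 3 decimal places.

gellan gum 17.304 g; tryptone 24.164 g; sodium succinate hexahydrate 21.867 g; sucrose 106.036 mL

Working volume: 3.09 L.
gellan gum: 0.56% w/v = 5.6 g/L → 5.6 × 3.09 L = 17.304 g
tryptone: 7.82 g/L × 3.09 L = 24.164 g
sodium succinate hexahydrate: 26.2 mmol/L × 270.1 g/mol × 3.09 L ÷ 1000 = 21.867 g
sucrose: C1V1 = C2V2 → 0.978% ÷ 28.5% × 3090 mL = 106.036 mL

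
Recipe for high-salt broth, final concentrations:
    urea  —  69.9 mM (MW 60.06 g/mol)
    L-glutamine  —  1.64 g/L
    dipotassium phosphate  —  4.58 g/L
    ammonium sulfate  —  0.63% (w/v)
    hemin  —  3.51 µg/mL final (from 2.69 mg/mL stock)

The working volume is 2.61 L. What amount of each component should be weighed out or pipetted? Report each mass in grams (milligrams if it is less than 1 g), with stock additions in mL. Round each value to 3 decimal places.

Scale factor relative to 1 L: 2.61.
urea: 69.9 mmol/L × 60.06 g/mol × 2.61 L ÷ 1000 = 10.957 g
L-glutamine: 1.64 g/L × 2.61 L = 4.280 g
dipotassium phosphate: 4.58 g/L × 2.61 L = 11.954 g
ammonium sulfate: 0.63 g per 100 mL × 2610 mL ÷ 100 = 16.443 g
hemin: V = C2·V2/C1 = 3.51 µg/mL × 2610 mL ÷ 2690 µg/mL = 3.406 mL

urea 10.957 g; L-glutamine 4.280 g; dipotassium phosphate 11.954 g; ammonium sulfate 16.443 g; hemin 3.406 mL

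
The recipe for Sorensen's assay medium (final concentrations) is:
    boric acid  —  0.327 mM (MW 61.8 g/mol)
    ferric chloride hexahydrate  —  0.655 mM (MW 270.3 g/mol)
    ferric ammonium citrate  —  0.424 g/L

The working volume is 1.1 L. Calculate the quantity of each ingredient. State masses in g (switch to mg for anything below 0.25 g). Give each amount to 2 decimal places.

boric acid 22.23 mg; ferric chloride hexahydrate 194.75 mg; ferric ammonium citrate 0.47 g

Scale factor relative to 1 L: 1.1.
boric acid: 0.327 mmol/L × 61.8 mg/mmol × 1.1 L = 22.23 mg
ferric chloride hexahydrate: 0.655 mmol/L × 270.3 mg/mmol × 1.1 L = 194.75 mg
ferric ammonium citrate: 0.424 g/L × 1.1 L = 0.47 g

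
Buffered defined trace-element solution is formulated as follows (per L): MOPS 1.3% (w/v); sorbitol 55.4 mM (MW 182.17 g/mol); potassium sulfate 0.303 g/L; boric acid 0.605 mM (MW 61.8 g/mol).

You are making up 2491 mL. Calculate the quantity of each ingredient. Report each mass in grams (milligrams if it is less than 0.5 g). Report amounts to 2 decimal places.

MOPS 32.38 g; sorbitol 25.14 g; potassium sulfate 0.75 g; boric acid 93.14 mg

Target volume = 2491 mL = 2.491 L.
MOPS: 1.3 g per 100 mL × 2491 mL ÷ 100 = 32.38 g
sorbitol: 55.4 mmol/L × 182.17 g/mol × 2.491 L ÷ 1000 = 25.14 g
potassium sulfate: 0.303 g/L × 2.491 L = 0.75 g
boric acid: 0.605 mmol/L × 61.8 mg/mmol × 2.491 L = 93.14 mg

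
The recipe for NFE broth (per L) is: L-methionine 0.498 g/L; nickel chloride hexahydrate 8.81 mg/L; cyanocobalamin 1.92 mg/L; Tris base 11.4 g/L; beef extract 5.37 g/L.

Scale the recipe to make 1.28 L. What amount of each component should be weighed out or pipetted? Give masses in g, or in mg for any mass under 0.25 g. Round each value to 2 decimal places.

Working volume: 1.28 L.
L-methionine: 0.498 g/L × 1.28 L = 0.64 g
nickel chloride hexahydrate: 8.81 mg/L × 1.28 L = 11.28 mg
cyanocobalamin: 1.92 mg/L × 1.28 L = 2.46 mg
Tris base: 11.4 g/L × 1.28 L = 14.59 g
beef extract: 5.37 g/L × 1.28 L = 6.87 g

L-methionine 0.64 g; nickel chloride hexahydrate 11.28 mg; cyanocobalamin 2.46 mg; Tris base 14.59 g; beef extract 6.87 g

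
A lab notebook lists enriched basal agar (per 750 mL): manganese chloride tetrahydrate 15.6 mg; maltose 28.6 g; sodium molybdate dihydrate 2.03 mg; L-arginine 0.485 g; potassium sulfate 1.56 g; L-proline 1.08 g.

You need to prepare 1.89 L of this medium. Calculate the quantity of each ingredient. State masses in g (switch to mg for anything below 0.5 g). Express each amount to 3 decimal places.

Scale factor = 1890 mL / 750 mL = 2.52.
manganese chloride tetrahydrate: 15.6 mg × (1890 mL / 750 mL) = 39.312 mg
maltose: 28.6 g × (1890 mL / 750 mL) = 72.072 g
sodium molybdate dihydrate: 2.03 mg × (1890 mL / 750 mL) = 5.116 mg
L-arginine: 0.485 g × (1890 mL / 750 mL) = 1.222 g
potassium sulfate: 1.56 g × (1890 mL / 750 mL) = 3.931 g
L-proline: 1.08 g × (1890 mL / 750 mL) = 2.722 g

manganese chloride tetrahydrate 39.312 mg; maltose 72.072 g; sodium molybdate dihydrate 5.116 mg; L-arginine 1.222 g; potassium sulfate 3.931 g; L-proline 2.722 g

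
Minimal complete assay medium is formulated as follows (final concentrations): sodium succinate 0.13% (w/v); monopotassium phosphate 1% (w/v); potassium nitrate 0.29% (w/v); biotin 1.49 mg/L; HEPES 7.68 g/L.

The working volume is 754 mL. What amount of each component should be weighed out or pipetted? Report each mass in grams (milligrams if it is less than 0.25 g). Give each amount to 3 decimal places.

Scale factor relative to 1 L: 0.754.
sodium succinate: 0.13% w/v = 1.3 g/L → 1.3 × 0.754 L = 0.980 g
monopotassium phosphate: 1% w/v = 10 g/L → 10 × 0.754 L = 7.540 g
potassium nitrate: 0.29% w/v = 2.9 g/L → 2.9 × 0.754 L = 2.187 g
biotin: 1.49 mg/L × 0.754 L = 1.123 mg
HEPES: 7.68 g/L × 0.754 L = 5.791 g

sodium succinate 0.980 g; monopotassium phosphate 7.540 g; potassium nitrate 2.187 g; biotin 1.123 mg; HEPES 5.791 g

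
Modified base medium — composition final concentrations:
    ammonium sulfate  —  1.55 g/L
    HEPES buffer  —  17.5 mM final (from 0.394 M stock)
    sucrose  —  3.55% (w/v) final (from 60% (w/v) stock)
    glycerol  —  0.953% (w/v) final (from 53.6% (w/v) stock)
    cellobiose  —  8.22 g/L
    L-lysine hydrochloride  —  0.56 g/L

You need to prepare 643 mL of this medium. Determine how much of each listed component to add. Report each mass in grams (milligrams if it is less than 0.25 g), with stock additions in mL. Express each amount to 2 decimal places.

Scale factor relative to 1 L: 0.643.
ammonium sulfate: 1.55 g/L × 0.643 L = 1.00 g
HEPES buffer: dilute stock: 17.5 mM × 643 mL ÷ 394 mM = 28.56 mL
sucrose: C1V1 = C2V2 → 3.55% ÷ 60% × 643 mL = 38.04 mL
glycerol: dilute stock: 0.953% ÷ 53.6% × 643 mL = 11.43 mL
cellobiose: 8.22 g/L × 0.643 L = 5.29 g
L-lysine hydrochloride: 0.56 g/L × 0.643 L = 0.36 g

ammonium sulfate 1.00 g; HEPES buffer 28.56 mL; sucrose 38.04 mL; glycerol 11.43 mL; cellobiose 5.29 g; L-lysine hydrochloride 0.36 g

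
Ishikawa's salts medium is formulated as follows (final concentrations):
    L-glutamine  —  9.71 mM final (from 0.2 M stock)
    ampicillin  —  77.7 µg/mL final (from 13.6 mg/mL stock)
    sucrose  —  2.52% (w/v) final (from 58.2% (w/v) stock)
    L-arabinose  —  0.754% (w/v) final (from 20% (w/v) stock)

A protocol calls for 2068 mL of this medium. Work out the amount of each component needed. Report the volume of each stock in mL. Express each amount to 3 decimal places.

L-glutamine 100.401 mL; ampicillin 11.815 mL; sucrose 89.542 mL; L-arabinose 77.964 mL

Scale factor relative to 1 L: 2.068.
L-glutamine: C1V1 = C2V2 → 9.71 mM × 2068 mL ÷ 200 mM = 100.401 mL
ampicillin: C1V1 = C2V2 → 77.7 µg/mL × 2068 mL ÷ 13600 µg/mL = 11.815 mL
sucrose: V = C2·V2/C1 = 2.52% ÷ 58.2% × 2068 mL = 89.542 mL
L-arabinose: dilute stock: 0.754% ÷ 20% × 2068 mL = 77.964 mL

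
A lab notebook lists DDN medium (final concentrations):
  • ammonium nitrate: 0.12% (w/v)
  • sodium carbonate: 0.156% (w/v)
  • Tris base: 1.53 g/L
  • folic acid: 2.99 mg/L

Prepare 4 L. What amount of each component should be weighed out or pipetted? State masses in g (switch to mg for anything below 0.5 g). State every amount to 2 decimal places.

Working volume: 4 L.
ammonium nitrate: 0.12% w/v = 1.2 g/L → 1.2 × 4 L = 4.80 g
sodium carbonate: 0.156 g per 100 mL × 4000 mL ÷ 100 = 6.24 g
Tris base: 1.53 g/L × 4 L = 6.12 g
folic acid: 2.99 mg/L × 4 L = 11.96 mg

ammonium nitrate 4.80 g; sodium carbonate 6.24 g; Tris base 6.12 g; folic acid 11.96 mg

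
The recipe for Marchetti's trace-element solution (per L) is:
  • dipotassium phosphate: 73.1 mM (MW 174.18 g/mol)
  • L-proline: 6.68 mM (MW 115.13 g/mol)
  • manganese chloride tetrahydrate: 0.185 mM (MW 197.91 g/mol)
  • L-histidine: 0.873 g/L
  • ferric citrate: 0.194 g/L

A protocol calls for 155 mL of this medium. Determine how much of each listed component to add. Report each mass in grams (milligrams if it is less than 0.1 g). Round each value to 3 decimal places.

Target volume = 155 mL = 0.155 L.
dipotassium phosphate: 73.1 mmol/L × 174.18 g/mol × 0.155 L ÷ 1000 = 1.974 g
L-proline: 6.68 mmol/L × 115.13 g/mol × 0.155 L ÷ 1000 = 0.119 g
manganese chloride tetrahydrate: 0.185 mmol/L × 197.91 mg/mmol × 0.155 L = 5.675 mg
L-histidine: 0.873 g/L × 0.155 L = 0.135 g
ferric citrate: 0.194 g/L × 0.155 L = 0.03007 g = 30.070 mg

dipotassium phosphate 1.974 g; L-proline 0.119 g; manganese chloride tetrahydrate 5.675 mg; L-histidine 0.135 g; ferric citrate 30.070 mg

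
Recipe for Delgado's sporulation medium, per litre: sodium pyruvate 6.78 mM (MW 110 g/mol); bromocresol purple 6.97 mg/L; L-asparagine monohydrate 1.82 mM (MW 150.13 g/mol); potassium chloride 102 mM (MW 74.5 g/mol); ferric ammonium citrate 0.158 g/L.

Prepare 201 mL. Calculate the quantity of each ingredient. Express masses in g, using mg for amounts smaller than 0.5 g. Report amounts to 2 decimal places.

Scale factor relative to 1 L: 0.201.
sodium pyruvate: 6.78 mmol/L × 110 mg/mmol × 0.201 L = 149.91 mg
bromocresol purple: 6.97 mg/L × 0.201 L = 1.40 mg
L-asparagine monohydrate: 1.82 mmol/L × 150.13 mg/mmol × 0.201 L = 54.92 mg
potassium chloride: 102 mmol/L × 74.5 g/mol × 0.201 L ÷ 1000 = 1.53 g
ferric ammonium citrate: 0.158 g/L × 0.201 L = 0.031758 g = 31.76 mg

sodium pyruvate 149.91 mg; bromocresol purple 1.40 mg; L-asparagine monohydrate 54.92 mg; potassium chloride 1.53 g; ferric ammonium citrate 31.76 mg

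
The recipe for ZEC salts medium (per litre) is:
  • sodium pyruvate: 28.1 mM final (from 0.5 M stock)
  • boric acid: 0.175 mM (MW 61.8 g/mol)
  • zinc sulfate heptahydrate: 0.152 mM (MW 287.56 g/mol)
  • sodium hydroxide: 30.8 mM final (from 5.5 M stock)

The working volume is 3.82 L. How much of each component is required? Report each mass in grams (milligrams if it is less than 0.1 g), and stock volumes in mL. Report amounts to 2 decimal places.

sodium pyruvate 214.68 mL; boric acid 41.31 mg; zinc sulfate heptahydrate 0.17 g; sodium hydroxide 21.39 mL

Scale factor relative to 1 L: 3.82.
sodium pyruvate: C1V1 = C2V2 → 28.1 mM × 3820 mL ÷ 500 mM = 214.68 mL
boric acid: 0.175 mmol/L × 61.8 mg/mmol × 3.82 L = 41.31 mg
zinc sulfate heptahydrate: 0.152 mmol/L × 287.56 g/mol × 3.82 L ÷ 1000 = 0.17 g
sodium hydroxide: dilute stock: 30.8 mM × 3820 mL ÷ 5500 mM = 21.39 mL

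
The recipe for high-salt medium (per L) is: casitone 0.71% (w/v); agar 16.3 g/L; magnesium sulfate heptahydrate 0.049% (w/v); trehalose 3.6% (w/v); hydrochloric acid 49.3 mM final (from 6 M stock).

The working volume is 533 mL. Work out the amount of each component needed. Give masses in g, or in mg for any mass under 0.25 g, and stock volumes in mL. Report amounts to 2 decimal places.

casitone 3.78 g; agar 8.69 g; magnesium sulfate heptahydrate 0.26 g; trehalose 19.19 g; hydrochloric acid 4.38 mL

Target volume = 533 mL = 0.533 L.
casitone: 0.71 g per 100 mL × 533 mL ÷ 100 = 3.78 g
agar: 16.3 g/L × 0.533 L = 8.69 g
magnesium sulfate heptahydrate: 0.049% w/v = 0.49 g/L → 0.49 × 0.533 L = 0.26 g
trehalose: 3.6 g per 100 mL × 533 mL ÷ 100 = 19.19 g
hydrochloric acid: V = C2·V2/C1 = 49.3 mM × 533 mL ÷ 6000 mM = 4.38 mL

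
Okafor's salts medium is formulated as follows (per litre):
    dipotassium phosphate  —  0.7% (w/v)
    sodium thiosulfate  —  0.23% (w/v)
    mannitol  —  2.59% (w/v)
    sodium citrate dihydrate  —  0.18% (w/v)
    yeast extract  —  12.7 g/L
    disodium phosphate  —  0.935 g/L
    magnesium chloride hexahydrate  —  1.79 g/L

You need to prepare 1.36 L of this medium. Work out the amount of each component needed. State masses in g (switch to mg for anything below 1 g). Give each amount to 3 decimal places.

Scale factor relative to 1 L: 1.36.
dipotassium phosphate: 0.7% w/v = 7 g/L → 7 × 1.36 L = 9.520 g
sodium thiosulfate: 0.23 g per 100 mL × 1360 mL ÷ 100 = 3.128 g
mannitol: 2.59 g per 100 mL × 1360 mL ÷ 100 = 35.224 g
sodium citrate dihydrate: 0.18% w/v = 1.8 g/L → 1.8 × 1.36 L = 2.448 g
yeast extract: 12.7 g/L × 1.36 L = 17.272 g
disodium phosphate: 0.935 g/L × 1.36 L = 1.272 g
magnesium chloride hexahydrate: 1.79 g/L × 1.36 L = 2.434 g

dipotassium phosphate 9.520 g; sodium thiosulfate 3.128 g; mannitol 35.224 g; sodium citrate dihydrate 2.448 g; yeast extract 17.272 g; disodium phosphate 1.272 g; magnesium chloride hexahydrate 2.434 g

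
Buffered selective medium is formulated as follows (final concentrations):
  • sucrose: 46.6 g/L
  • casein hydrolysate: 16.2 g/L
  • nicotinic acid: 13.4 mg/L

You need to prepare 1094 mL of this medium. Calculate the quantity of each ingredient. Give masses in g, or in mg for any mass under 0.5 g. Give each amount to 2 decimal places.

Working volume: 1094 mL = 1.094 L.
sucrose: 46.6 g/L × 1.094 L = 50.98 g
casein hydrolysate: 16.2 g/L × 1.094 L = 17.72 g
nicotinic acid: 13.4 mg/L × 1.094 L = 14.66 mg

sucrose 50.98 g; casein hydrolysate 17.72 g; nicotinic acid 14.66 mg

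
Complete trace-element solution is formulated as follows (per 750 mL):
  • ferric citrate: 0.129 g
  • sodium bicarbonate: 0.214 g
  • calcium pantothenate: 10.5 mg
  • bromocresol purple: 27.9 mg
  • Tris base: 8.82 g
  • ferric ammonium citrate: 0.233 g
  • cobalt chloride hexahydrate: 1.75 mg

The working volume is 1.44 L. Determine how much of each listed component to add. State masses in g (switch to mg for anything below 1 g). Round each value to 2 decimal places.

Ratio of target to recipe volume: 1440 / 750 = 1.92.
ferric citrate: 0.129 g × (1440 mL / 750 mL) = 0.24768 g = 247.68 mg
sodium bicarbonate: 0.214 g × (1440 mL / 750 mL) = 0.41088 g = 410.88 mg
calcium pantothenate: 10.5 mg × (1440 mL / 750 mL) = 20.16 mg
bromocresol purple: 27.9 mg × (1440 mL / 750 mL) = 53.57 mg
Tris base: 8.82 g × (1440 mL / 750 mL) = 16.93 g
ferric ammonium citrate: 0.233 g × (1440 mL / 750 mL) = 0.44736 g = 447.36 mg
cobalt chloride hexahydrate: 1.75 mg × (1440 mL / 750 mL) = 3.36 mg

ferric citrate 247.68 mg; sodium bicarbonate 410.88 mg; calcium pantothenate 20.16 mg; bromocresol purple 53.57 mg; Tris base 16.93 g; ferric ammonium citrate 447.36 mg; cobalt chloride hexahydrate 3.36 mg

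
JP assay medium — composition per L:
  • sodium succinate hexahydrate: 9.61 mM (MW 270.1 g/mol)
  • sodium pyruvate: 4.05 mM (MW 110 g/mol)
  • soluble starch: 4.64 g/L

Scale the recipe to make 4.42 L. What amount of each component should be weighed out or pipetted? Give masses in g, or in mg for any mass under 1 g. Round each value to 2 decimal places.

Scale factor relative to 1 L: 4.42.
sodium succinate hexahydrate: 9.61 mmol/L × 270.1 g/mol × 4.42 L ÷ 1000 = 11.47 g
sodium pyruvate: 4.05 mmol/L × 110 g/mol × 4.42 L ÷ 1000 = 1.97 g
soluble starch: 4.64 g/L × 4.42 L = 20.51 g

sodium succinate hexahydrate 11.47 g; sodium pyruvate 1.97 g; soluble starch 20.51 g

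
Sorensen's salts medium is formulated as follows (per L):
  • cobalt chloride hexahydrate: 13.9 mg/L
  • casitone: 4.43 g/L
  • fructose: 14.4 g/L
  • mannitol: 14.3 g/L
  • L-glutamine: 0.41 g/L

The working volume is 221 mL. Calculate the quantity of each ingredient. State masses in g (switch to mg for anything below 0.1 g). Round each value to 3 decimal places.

Target volume = 221 mL = 0.221 L.
cobalt chloride hexahydrate: 13.9 mg/L × 0.221 L = 3.072 mg
casitone: 4.43 g/L × 0.221 L = 0.979 g
fructose: 14.4 g/L × 0.221 L = 3.182 g
mannitol: 14.3 g/L × 0.221 L = 3.160 g
L-glutamine: 0.41 g/L × 0.221 L = 0.09061 g = 90.610 mg

cobalt chloride hexahydrate 3.072 mg; casitone 0.979 g; fructose 3.182 g; mannitol 3.160 g; L-glutamine 90.610 mg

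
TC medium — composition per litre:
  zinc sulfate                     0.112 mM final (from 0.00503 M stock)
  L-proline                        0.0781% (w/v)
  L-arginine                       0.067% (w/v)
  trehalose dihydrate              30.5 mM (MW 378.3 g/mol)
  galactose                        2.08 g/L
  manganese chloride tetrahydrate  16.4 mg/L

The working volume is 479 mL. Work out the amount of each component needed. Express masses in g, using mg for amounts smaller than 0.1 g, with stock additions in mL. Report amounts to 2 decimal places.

zinc sulfate 10.67 mL; L-proline 0.37 g; L-arginine 0.32 g; trehalose dihydrate 5.53 g; galactose 1.00 g; manganese chloride tetrahydrate 7.86 mg

Working volume: 479 mL = 0.479 L.
zinc sulfate: dilute stock: 0.112 mM × 479 mL ÷ 5.03 mM = 10.67 mL
L-proline: 0.0781 g per 100 mL × 479 mL ÷ 100 = 0.37 g
L-arginine: 0.067 g per 100 mL × 479 mL ÷ 100 = 0.32 g
trehalose dihydrate: 30.5 mmol/L × 378.3 g/mol × 0.479 L ÷ 1000 = 5.53 g
galactose: 2.08 g/L × 0.479 L = 1.00 g
manganese chloride tetrahydrate: 16.4 mg/L × 0.479 L = 7.86 mg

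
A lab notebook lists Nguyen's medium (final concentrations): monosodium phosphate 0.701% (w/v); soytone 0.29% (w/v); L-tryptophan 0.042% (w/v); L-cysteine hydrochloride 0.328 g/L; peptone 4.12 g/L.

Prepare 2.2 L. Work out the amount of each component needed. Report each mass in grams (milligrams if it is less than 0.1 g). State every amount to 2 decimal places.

Scale factor relative to 1 L: 2.2.
monosodium phosphate: 0.701 g per 100 mL × 2200 mL ÷ 100 = 15.42 g
soytone: 0.29% w/v = 2.9 g/L → 2.9 × 2.2 L = 6.38 g
L-tryptophan: 0.042% w/v = 0.42 g/L → 0.42 × 2.2 L = 0.92 g
L-cysteine hydrochloride: 0.328 g/L × 2.2 L = 0.72 g
peptone: 4.12 g/L × 2.2 L = 9.06 g

monosodium phosphate 15.42 g; soytone 6.38 g; L-tryptophan 0.92 g; L-cysteine hydrochloride 0.72 g; peptone 9.06 g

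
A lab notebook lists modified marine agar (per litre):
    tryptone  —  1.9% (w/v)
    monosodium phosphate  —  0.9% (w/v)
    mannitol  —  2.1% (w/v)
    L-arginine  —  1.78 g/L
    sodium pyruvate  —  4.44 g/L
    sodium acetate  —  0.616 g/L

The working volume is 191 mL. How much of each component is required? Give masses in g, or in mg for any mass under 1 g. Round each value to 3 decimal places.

tryptone 3.629 g; monosodium phosphate 1.719 g; mannitol 4.011 g; L-arginine 339.980 mg; sodium pyruvate 848.040 mg; sodium acetate 117.656 mg

Target volume = 191 mL = 0.191 L.
tryptone: 1.9% w/v = 19 g/L → 19 × 0.191 L = 3.629 g
monosodium phosphate: 0.9% w/v = 9 g/L → 9 × 0.191 L = 1.719 g
mannitol: 2.1% w/v = 21 g/L → 21 × 0.191 L = 4.011 g
L-arginine: 1.78 g/L × 0.191 L = 0.33998 g = 339.980 mg
sodium pyruvate: 4.44 g/L × 0.191 L = 0.84804 g = 848.040 mg
sodium acetate: 0.616 g/L × 0.191 L = 0.117656 g = 117.656 mg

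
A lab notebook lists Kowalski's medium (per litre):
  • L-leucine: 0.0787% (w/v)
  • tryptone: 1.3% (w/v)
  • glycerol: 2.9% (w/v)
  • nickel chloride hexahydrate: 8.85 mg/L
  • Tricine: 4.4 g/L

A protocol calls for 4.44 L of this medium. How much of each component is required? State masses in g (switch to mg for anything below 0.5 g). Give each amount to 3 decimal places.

Scale factor relative to 1 L: 4.44.
L-leucine: 0.0787% w/v = 0.787 g/L → 0.787 × 4.44 L = 3.494 g
tryptone: 1.3 g per 100 mL × 4440 mL ÷ 100 = 57.720 g
glycerol: 2.9% w/v = 29 g/L → 29 × 4.44 L = 128.760 g
nickel chloride hexahydrate: 8.85 mg/L × 4.44 L = 39.294 mg
Tricine: 4.4 g/L × 4.44 L = 19.536 g

L-leucine 3.494 g; tryptone 57.720 g; glycerol 128.760 g; nickel chloride hexahydrate 39.294 mg; Tricine 19.536 g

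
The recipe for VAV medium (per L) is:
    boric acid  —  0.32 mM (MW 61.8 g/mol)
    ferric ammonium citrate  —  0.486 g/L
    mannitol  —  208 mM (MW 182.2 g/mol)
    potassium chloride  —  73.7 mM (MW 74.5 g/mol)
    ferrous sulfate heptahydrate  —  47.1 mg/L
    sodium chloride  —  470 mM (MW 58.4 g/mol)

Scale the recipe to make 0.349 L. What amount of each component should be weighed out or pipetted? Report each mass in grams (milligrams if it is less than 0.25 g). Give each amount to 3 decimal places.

Working volume: 0.349 L.
boric acid: 0.32 mmol/L × 61.8 mg/mmol × 0.349 L = 6.902 mg
ferric ammonium citrate: 0.486 g/L × 0.349 L = 0.169614 g = 169.614 mg
mannitol: 208 mmol/L × 182.2 g/mol × 0.349 L ÷ 1000 = 13.226 g
potassium chloride: 73.7 mmol/L × 74.5 g/mol × 0.349 L ÷ 1000 = 1.916 g
ferrous sulfate heptahydrate: 47.1 mg/L × 0.349 L = 16.438 mg
sodium chloride: 470 mmol/L × 58.4 g/mol × 0.349 L ÷ 1000 = 9.579 g

boric acid 6.902 mg; ferric ammonium citrate 169.614 mg; mannitol 13.226 g; potassium chloride 1.916 g; ferrous sulfate heptahydrate 16.438 mg; sodium chloride 9.579 g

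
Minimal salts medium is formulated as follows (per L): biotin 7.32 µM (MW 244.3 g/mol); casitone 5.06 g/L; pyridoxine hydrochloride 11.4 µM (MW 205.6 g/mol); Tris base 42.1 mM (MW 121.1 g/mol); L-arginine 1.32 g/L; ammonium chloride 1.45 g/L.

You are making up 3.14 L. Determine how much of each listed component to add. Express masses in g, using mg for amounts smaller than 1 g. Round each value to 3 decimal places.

Working volume: 3.14 L.
biotin: 7.32 µmol/L × 244.3 g/mol × 3.14 L ÷ 1000 = 5.615 mg
casitone: 5.06 g/L × 3.14 L = 15.888 g
pyridoxine hydrochloride: 11.4 µmol/L × 205.6 g/mol × 3.14 L ÷ 1000 = 7.360 mg
Tris base: 42.1 mmol/L × 121.1 g/mol × 3.14 L ÷ 1000 = 16.009 g
L-arginine: 1.32 g/L × 3.14 L = 4.145 g
ammonium chloride: 1.45 g/L × 3.14 L = 4.553 g

biotin 5.615 mg; casitone 15.888 g; pyridoxine hydrochloride 7.360 mg; Tris base 16.009 g; L-arginine 4.145 g; ammonium chloride 4.553 g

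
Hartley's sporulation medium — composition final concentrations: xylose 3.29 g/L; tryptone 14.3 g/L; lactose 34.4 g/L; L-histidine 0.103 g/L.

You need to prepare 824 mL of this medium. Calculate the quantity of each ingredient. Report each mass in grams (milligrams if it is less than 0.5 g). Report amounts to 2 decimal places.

xylose 2.71 g; tryptone 11.78 g; lactose 28.35 g; L-histidine 84.87 mg

Working volume: 824 mL = 0.824 L.
xylose: 3.29 g/L × 0.824 L = 2.71 g
tryptone: 14.3 g/L × 0.824 L = 11.78 g
lactose: 34.4 g/L × 0.824 L = 28.35 g
L-histidine: 0.103 g/L × 0.824 L = 0.084872 g = 84.87 mg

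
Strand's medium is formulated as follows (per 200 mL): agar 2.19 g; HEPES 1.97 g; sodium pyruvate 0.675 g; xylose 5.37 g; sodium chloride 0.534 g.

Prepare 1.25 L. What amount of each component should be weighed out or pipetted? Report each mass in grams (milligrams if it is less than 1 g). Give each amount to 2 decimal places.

Scale factor = 1250 mL / 200 mL = 6.25.
agar: 2.19 g × (1250 mL / 200 mL) = 13.69 g
HEPES: 1.97 g × (1250 mL / 200 mL) = 12.31 g
sodium pyruvate: 0.675 g × (1250 mL / 200 mL) = 4.22 g
xylose: 5.37 g × (1250 mL / 200 mL) = 33.56 g
sodium chloride: 0.534 g × (1250 mL / 200 mL) = 3.34 g

agar 13.69 g; HEPES 12.31 g; sodium pyruvate 4.22 g; xylose 33.56 g; sodium chloride 3.34 g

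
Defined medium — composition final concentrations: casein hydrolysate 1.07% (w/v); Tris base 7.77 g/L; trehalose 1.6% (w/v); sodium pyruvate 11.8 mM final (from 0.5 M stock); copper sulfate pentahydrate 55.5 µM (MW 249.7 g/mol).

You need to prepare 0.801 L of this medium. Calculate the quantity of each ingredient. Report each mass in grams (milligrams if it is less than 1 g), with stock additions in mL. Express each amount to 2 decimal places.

Scale factor relative to 1 L: 0.801.
casein hydrolysate: 1.07 g per 100 mL × 801 mL ÷ 100 = 8.57 g
Tris base: 7.77 g/L × 0.801 L = 6.22 g
trehalose: 1.6% w/v = 16 g/L → 16 × 0.801 L = 12.82 g
sodium pyruvate: V = C2·V2/C1 = 11.8 mM × 801 mL ÷ 500 mM = 18.90 mL
copper sulfate pentahydrate: 55.5 µmol/L × 249.7 g/mol × 0.801 L ÷ 1000 = 11.10 mg

casein hydrolysate 8.57 g; Tris base 6.22 g; trehalose 12.82 g; sodium pyruvate 18.90 mL; copper sulfate pentahydrate 11.10 mg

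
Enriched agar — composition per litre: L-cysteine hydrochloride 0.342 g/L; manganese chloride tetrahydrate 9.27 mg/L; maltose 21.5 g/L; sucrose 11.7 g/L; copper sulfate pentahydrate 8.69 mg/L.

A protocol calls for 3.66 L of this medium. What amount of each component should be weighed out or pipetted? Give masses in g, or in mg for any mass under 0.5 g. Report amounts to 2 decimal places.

Working volume: 3.66 L.
L-cysteine hydrochloride: 0.342 g/L × 3.66 L = 1.25 g
manganese chloride tetrahydrate: 9.27 mg/L × 3.66 L = 33.93 mg
maltose: 21.5 g/L × 3.66 L = 78.69 g
sucrose: 11.7 g/L × 3.66 L = 42.82 g
copper sulfate pentahydrate: 8.69 mg/L × 3.66 L = 31.81 mg

L-cysteine hydrochloride 1.25 g; manganese chloride tetrahydrate 33.93 mg; maltose 78.69 g; sucrose 42.82 g; copper sulfate pentahydrate 31.81 mg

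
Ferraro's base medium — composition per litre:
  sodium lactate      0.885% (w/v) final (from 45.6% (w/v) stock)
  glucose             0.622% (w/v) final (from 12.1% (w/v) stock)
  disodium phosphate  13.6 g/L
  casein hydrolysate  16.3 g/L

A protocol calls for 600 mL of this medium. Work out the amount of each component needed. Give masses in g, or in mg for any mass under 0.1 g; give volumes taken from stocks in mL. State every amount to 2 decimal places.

Scale factor relative to 1 L: 0.6.
sodium lactate: V = C2·V2/C1 = 0.885% ÷ 45.6% × 600 mL = 11.64 mL
glucose: dilute stock: 0.622% ÷ 12.1% × 600 mL = 30.84 mL
disodium phosphate: 13.6 g/L × 0.6 L = 8.16 g
casein hydrolysate: 16.3 g/L × 0.6 L = 9.78 g

sodium lactate 11.64 mL; glucose 30.84 mL; disodium phosphate 8.16 g; casein hydrolysate 9.78 g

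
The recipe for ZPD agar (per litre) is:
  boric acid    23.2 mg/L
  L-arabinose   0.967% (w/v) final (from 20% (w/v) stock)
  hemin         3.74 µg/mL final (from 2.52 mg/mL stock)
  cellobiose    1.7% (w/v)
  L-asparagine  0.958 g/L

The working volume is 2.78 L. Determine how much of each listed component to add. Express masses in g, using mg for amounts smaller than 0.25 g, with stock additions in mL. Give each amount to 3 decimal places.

boric acid 64.496 mg; L-arabinose 134.413 mL; hemin 4.126 mL; cellobiose 47.260 g; L-asparagine 2.663 g

Scale factor relative to 1 L: 2.78.
boric acid: 23.2 mg/L × 2.78 L = 64.496 mg
L-arabinose: V = C2·V2/C1 = 0.967% ÷ 20% × 2780 mL = 134.413 mL
hemin: dilute stock: 3.74 µg/mL × 2780 mL ÷ 2520 µg/mL = 4.126 mL
cellobiose: 1.7% w/v = 17 g/L → 17 × 2.78 L = 47.260 g
L-asparagine: 0.958 g/L × 2.78 L = 2.663 g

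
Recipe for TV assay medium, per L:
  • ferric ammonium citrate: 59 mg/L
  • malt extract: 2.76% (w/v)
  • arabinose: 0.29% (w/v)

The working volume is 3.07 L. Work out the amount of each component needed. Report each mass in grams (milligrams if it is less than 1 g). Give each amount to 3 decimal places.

Scale factor relative to 1 L: 3.07.
ferric ammonium citrate: 59 mg/L × 3.07 L = 181.130 mg
malt extract: 2.76 g per 100 mL × 3070 mL ÷ 100 = 84.732 g
arabinose: 0.29 g per 100 mL × 3070 mL ÷ 100 = 8.903 g

ferric ammonium citrate 181.130 mg; malt extract 84.732 g; arabinose 8.903 g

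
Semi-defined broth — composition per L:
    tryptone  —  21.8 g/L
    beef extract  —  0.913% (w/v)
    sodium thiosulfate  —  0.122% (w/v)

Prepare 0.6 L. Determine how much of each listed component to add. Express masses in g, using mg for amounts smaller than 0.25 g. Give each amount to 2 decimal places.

Scale factor relative to 1 L: 0.6.
tryptone: 21.8 g/L × 0.6 L = 13.08 g
beef extract: 0.913% w/v = 9.13 g/L → 9.13 × 0.6 L = 5.48 g
sodium thiosulfate: 0.122 g per 100 mL × 600 mL ÷ 100 = 0.73 g

tryptone 13.08 g; beef extract 5.48 g; sodium thiosulfate 0.73 g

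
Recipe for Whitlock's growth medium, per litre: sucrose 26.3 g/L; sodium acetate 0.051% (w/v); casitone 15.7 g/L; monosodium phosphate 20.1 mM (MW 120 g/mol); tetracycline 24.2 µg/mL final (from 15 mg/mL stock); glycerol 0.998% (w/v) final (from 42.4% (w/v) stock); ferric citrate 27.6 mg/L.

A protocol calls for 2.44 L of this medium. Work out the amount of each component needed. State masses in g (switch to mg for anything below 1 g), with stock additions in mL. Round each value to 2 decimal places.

Scale factor relative to 1 L: 2.44.
sucrose: 26.3 g/L × 2.44 L = 64.17 g
sodium acetate: 0.051 g per 100 mL × 2440 mL ÷ 100 = 1.24 g
casitone: 15.7 g/L × 2.44 L = 38.31 g
monosodium phosphate: 20.1 mmol/L × 120 g/mol × 2.44 L ÷ 1000 = 5.89 g
tetracycline: dilute stock: 24.2 µg/mL × 2440 mL ÷ 15000 µg/mL = 3.94 mL
glycerol: C1V1 = C2V2 → 0.998% ÷ 42.4% × 2440 mL = 57.43 mL
ferric citrate: 27.6 mg/L × 2.44 L = 67.34 mg

sucrose 64.17 g; sodium acetate 1.24 g; casitone 38.31 g; monosodium phosphate 5.89 g; tetracycline 3.94 mL; glycerol 57.43 mL; ferric citrate 67.34 mg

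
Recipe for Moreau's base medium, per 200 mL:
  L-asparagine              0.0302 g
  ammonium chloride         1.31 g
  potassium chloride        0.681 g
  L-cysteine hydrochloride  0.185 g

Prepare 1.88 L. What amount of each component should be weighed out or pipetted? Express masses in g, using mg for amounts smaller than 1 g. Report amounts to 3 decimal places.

Ratio of target to recipe volume: 1880 / 200 = 9.4.
L-asparagine: 0.0302 g × (1880 mL / 200 mL) = 0.28388 g = 283.880 mg
ammonium chloride: 1.31 g × (1880 mL / 200 mL) = 12.314 g
potassium chloride: 0.681 g × (1880 mL / 200 mL) = 6.401 g
L-cysteine hydrochloride: 0.185 g × (1880 mL / 200 mL) = 1.739 g

L-asparagine 283.880 mg; ammonium chloride 12.314 g; potassium chloride 6.401 g; L-cysteine hydrochloride 1.739 g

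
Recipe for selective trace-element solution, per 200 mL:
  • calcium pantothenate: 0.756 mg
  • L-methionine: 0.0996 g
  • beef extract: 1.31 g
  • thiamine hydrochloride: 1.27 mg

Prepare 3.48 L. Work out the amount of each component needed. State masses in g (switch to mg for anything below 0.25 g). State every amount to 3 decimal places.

Scale factor = 3480 mL / 200 mL = 17.4.
calcium pantothenate: 0.756 mg × (3480 mL / 200 mL) = 13.154 mg
L-methionine: 0.0996 g × (3480 mL / 200 mL) = 1.733 g
beef extract: 1.31 g × (3480 mL / 200 mL) = 22.794 g
thiamine hydrochloride: 1.27 mg × (3480 mL / 200 mL) = 22.098 mg

calcium pantothenate 13.154 mg; L-methionine 1.733 g; beef extract 22.794 g; thiamine hydrochloride 22.098 mg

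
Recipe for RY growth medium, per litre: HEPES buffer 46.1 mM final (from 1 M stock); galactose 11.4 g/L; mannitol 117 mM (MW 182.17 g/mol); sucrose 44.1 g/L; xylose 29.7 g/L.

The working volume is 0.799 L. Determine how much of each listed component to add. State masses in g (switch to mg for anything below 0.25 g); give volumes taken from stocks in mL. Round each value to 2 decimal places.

HEPES buffer 36.83 mL; galactose 9.11 g; mannitol 17.03 g; sucrose 35.24 g; xylose 23.73 g

Working volume: 0.799 L.
HEPES buffer: C1V1 = C2V2 → 46.1 mM × 799 mL ÷ 1000 mM = 36.83 mL
galactose: 11.4 g/L × 0.799 L = 9.11 g
mannitol: 117 mmol/L × 182.17 g/mol × 0.799 L ÷ 1000 = 17.03 g
sucrose: 44.1 g/L × 0.799 L = 35.24 g
xylose: 29.7 g/L × 0.799 L = 23.73 g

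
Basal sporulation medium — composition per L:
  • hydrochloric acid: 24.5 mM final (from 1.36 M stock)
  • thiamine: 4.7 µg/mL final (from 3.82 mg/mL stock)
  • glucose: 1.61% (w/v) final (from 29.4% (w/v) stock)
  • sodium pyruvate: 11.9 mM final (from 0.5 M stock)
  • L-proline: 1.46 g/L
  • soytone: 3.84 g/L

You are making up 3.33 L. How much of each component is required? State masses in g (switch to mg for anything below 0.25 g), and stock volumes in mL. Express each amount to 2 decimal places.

Working volume: 3.33 L.
hydrochloric acid: C1V1 = C2V2 → 24.5 mM × 3330 mL ÷ 1360 mM = 59.99 mL
thiamine: V = C2·V2/C1 = 4.7 µg/mL × 3330 mL ÷ 3820 µg/mL = 4.10 mL
glucose: V = C2·V2/C1 = 1.61% ÷ 29.4% × 3330 mL = 182.36 mL
sodium pyruvate: dilute stock: 11.9 mM × 3330 mL ÷ 500 mM = 79.25 mL
L-proline: 1.46 g/L × 3.33 L = 4.86 g
soytone: 3.84 g/L × 3.33 L = 12.79 g

hydrochloric acid 59.99 mL; thiamine 4.10 mL; glucose 182.36 mL; sodium pyruvate 79.25 mL; L-proline 4.86 g; soytone 12.79 g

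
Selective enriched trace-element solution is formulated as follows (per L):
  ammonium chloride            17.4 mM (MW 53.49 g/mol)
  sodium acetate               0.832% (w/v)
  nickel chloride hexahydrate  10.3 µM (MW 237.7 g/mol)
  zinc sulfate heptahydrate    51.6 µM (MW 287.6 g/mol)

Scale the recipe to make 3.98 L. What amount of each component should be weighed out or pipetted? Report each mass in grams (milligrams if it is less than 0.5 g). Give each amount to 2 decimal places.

ammonium chloride 3.70 g; sodium acetate 33.11 g; nickel chloride hexahydrate 9.74 mg; zinc sulfate heptahydrate 59.06 mg

Scale factor relative to 1 L: 3.98.
ammonium chloride: 17.4 mmol/L × 53.49 g/mol × 3.98 L ÷ 1000 = 3.70 g
sodium acetate: 0.832% w/v = 8.32 g/L → 8.32 × 3.98 L = 33.11 g
nickel chloride hexahydrate: 10.3 µmol/L × 237.7 g/mol × 3.98 L ÷ 1000 = 9.74 mg
zinc sulfate heptahydrate: 51.6 µmol/L × 287.6 g/mol × 3.98 L ÷ 1000 = 59.06 mg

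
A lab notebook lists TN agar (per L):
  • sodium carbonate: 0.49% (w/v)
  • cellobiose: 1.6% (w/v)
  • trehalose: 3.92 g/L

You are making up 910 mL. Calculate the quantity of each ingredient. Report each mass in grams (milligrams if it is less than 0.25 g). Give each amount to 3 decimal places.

sodium carbonate 4.459 g; cellobiose 14.560 g; trehalose 3.567 g

Scale factor relative to 1 L: 0.91.
sodium carbonate: 0.49% w/v = 4.9 g/L → 4.9 × 0.91 L = 4.459 g
cellobiose: 1.6% w/v = 16 g/L → 16 × 0.91 L = 14.560 g
trehalose: 3.92 g/L × 0.91 L = 3.567 g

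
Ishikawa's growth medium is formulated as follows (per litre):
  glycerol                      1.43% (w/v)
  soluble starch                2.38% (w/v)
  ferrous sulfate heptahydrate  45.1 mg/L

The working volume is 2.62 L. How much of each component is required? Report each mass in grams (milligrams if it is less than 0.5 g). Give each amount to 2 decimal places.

glycerol 37.47 g; soluble starch 62.36 g; ferrous sulfate heptahydrate 118.16 mg

Working volume: 2.62 L.
glycerol: 1.43 g per 100 mL × 2620 mL ÷ 100 = 37.47 g
soluble starch: 2.38% w/v = 23.8 g/L → 23.8 × 2.62 L = 62.36 g
ferrous sulfate heptahydrate: 45.1 mg/L × 2.62 L = 118.16 mg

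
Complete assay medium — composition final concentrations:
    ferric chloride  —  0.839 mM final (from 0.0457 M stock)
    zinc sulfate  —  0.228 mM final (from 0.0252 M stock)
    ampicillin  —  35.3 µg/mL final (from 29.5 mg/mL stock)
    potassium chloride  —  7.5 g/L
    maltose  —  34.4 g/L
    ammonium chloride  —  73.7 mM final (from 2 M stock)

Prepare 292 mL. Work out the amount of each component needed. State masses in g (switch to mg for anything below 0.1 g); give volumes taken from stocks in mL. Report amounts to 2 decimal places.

Target volume = 292 mL = 0.292 L.
ferric chloride: V = C2·V2/C1 = 0.839 mM × 292 mL ÷ 45.7 mM = 5.36 mL
zinc sulfate: C1V1 = C2V2 → 0.228 mM × 292 mL ÷ 25.2 mM = 2.64 mL
ampicillin: V = C2·V2/C1 = 35.3 µg/mL × 292 mL ÷ 29500 µg/mL = 0.35 mL
potassium chloride: 7.5 g/L × 0.292 L = 2.19 g
maltose: 34.4 g/L × 0.292 L = 10.04 g
ammonium chloride: dilute stock: 73.7 mM × 292 mL ÷ 2000 mM = 10.76 mL

ferric chloride 5.36 mL; zinc sulfate 2.64 mL; ampicillin 0.35 mL; potassium chloride 2.19 g; maltose 10.04 g; ammonium chloride 10.76 mL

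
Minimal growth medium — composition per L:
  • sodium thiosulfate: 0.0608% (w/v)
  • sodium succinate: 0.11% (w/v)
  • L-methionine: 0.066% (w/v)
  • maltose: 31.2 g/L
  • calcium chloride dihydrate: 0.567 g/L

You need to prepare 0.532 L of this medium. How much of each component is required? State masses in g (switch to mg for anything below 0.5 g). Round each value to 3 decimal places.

Scale factor relative to 1 L: 0.532.
sodium thiosulfate: 0.0608 g per 100 mL × 532 mL ÷ 100 = 0.323456 g = 323.456 mg
sodium succinate: 0.11 g per 100 mL × 532 mL ÷ 100 = 0.585 g
L-methionine: 0.066% w/v = 0.66 g/L → 0.66 × 0.532 L = 0.35112 g = 351.120 mg
maltose: 31.2 g/L × 0.532 L = 16.598 g
calcium chloride dihydrate: 0.567 g/L × 0.532 L = 0.301644 g = 301.644 mg

sodium thiosulfate 323.456 mg; sodium succinate 0.585 g; L-methionine 351.120 mg; maltose 16.598 g; calcium chloride dihydrate 301.644 mg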